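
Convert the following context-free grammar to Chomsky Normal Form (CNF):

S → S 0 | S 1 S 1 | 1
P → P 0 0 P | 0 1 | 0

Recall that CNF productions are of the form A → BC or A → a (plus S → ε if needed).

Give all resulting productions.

T0 → 0; T1 → 1; S → 1; P → 0; S → S T0; S → S X0; X0 → T1 X1; X1 → S T1; P → P X2; X2 → T0 X3; X3 → T0 P; P → T0 T1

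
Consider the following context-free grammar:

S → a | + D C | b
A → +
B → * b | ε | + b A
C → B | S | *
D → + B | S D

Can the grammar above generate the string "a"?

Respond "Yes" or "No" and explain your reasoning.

Yes - a valid derivation exists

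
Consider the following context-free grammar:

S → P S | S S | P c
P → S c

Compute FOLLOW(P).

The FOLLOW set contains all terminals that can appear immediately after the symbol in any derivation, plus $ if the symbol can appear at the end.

We compute FOLLOW(P) using the standard algorithm.
FOLLOW(S) starts with {$}.
FIRST(P) = {}
FIRST(S) = {}
FOLLOW(P) = {c}
FOLLOW(S) = {$, c}
Therefore, FOLLOW(P) = {c}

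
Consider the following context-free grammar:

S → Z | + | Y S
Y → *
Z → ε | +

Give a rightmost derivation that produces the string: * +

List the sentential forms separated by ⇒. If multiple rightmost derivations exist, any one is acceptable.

S ⇒ Y S ⇒ Y + ⇒ * +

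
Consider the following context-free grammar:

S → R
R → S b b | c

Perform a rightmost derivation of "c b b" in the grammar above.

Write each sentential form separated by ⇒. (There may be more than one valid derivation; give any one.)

S ⇒ R ⇒ S b b ⇒ R b b ⇒ c b b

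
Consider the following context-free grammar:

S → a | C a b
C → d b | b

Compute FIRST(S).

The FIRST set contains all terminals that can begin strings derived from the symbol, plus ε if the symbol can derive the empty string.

We compute FIRST(S) using the standard algorithm.
FIRST(C) = {b, d}
FIRST(S) = {a, b, d}
Therefore, FIRST(S) = {a, b, d}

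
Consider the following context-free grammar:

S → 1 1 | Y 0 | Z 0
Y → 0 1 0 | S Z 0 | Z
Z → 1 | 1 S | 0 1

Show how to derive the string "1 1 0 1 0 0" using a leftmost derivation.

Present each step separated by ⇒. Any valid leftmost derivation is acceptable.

S ⇒ Y 0 ⇒ S Z 0 0 ⇒ 1 1 Z 0 0 ⇒ 1 1 0 1 0 0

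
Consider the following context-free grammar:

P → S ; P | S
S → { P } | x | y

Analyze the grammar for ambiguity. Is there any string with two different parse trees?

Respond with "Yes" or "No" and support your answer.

No - the grammar is unambiguous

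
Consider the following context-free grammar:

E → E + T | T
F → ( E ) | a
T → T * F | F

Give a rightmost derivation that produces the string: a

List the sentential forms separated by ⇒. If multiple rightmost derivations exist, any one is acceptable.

E ⇒ T ⇒ F ⇒ a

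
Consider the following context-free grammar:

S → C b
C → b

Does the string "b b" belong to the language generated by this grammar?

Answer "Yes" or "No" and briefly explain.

Yes - a valid derivation exists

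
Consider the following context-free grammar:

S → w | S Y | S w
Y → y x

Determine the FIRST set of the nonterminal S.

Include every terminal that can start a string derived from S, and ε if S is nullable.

We compute FIRST(S) using the standard algorithm.
FIRST(S) = {w}
FIRST(Y) = {y}
Therefore, FIRST(S) = {w}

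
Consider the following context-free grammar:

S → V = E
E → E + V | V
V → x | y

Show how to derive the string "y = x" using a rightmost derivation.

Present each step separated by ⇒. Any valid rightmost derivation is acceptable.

S ⇒ V = E ⇒ V = V ⇒ V = x ⇒ y = x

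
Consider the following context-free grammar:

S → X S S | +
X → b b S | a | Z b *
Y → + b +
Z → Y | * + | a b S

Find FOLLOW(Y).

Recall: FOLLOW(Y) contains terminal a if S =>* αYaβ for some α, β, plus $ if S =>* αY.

We compute FOLLOW(Y) using the standard algorithm.
FOLLOW(S) starts with {$}.
FIRST(S) = {*, +, a, b}
FIRST(X) = {*, +, a, b}
FIRST(Y) = {+}
FIRST(Z) = {*, +, a}
FOLLOW(S) = {$, *, +, a, b}
FOLLOW(X) = {*, +, a, b}
FOLLOW(Y) = {b}
FOLLOW(Z) = {b}
Therefore, FOLLOW(Y) = {b}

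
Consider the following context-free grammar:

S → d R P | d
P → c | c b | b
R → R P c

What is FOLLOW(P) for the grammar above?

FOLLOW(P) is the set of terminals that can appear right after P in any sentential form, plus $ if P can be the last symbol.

We compute FOLLOW(P) using the standard algorithm.
FOLLOW(S) starts with {$}.
FIRST(P) = {b, c}
FIRST(R) = {}
FIRST(S) = {d}
FOLLOW(P) = {$, c}
FOLLOW(R) = {b, c}
FOLLOW(S) = {$}
Therefore, FOLLOW(P) = {$, c}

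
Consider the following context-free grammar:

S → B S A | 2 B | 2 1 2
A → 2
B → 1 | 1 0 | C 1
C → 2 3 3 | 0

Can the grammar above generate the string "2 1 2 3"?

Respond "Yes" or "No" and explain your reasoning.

No - no valid derivation exists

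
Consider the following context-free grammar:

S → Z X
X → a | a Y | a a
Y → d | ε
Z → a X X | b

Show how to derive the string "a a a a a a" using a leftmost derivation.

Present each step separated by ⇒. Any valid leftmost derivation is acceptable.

S ⇒ Z X ⇒ a X X X ⇒ a a a X X ⇒ a a a a Y X ⇒ a a a a X ⇒ a a a a a a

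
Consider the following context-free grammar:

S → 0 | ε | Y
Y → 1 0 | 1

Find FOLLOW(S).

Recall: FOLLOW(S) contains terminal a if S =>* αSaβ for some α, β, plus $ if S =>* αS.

We compute FOLLOW(S) using the standard algorithm.
FOLLOW(S) starts with {$}.
FIRST(S) = {0, 1, ε}
FIRST(Y) = {1}
FOLLOW(S) = {$}
FOLLOW(Y) = {$}
Therefore, FOLLOW(S) = {$}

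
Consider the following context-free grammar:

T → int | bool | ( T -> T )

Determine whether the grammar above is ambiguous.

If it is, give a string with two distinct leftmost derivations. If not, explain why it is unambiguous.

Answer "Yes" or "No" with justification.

No - the grammar is unambiguous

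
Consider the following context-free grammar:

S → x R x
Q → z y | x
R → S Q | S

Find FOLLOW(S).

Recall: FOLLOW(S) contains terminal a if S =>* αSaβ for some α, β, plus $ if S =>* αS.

We compute FOLLOW(S) using the standard algorithm.
FOLLOW(S) starts with {$}.
FIRST(Q) = {x, z}
FIRST(R) = {x}
FIRST(S) = {x}
FOLLOW(Q) = {x}
FOLLOW(R) = {x}
FOLLOW(S) = {$, x, z}
Therefore, FOLLOW(S) = {$, x, z}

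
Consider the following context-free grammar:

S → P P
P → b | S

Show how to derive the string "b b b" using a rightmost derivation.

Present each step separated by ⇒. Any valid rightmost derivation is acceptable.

S ⇒ P P ⇒ P b ⇒ S b ⇒ P P b ⇒ P b b ⇒ b b b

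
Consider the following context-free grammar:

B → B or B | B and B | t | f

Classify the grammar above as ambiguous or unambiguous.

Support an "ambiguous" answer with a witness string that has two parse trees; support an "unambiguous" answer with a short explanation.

Ambiguous - the string 't and t or t and t or t' has two distinct parse trees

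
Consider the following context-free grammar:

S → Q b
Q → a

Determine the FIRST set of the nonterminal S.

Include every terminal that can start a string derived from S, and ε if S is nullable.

We compute FIRST(S) using the standard algorithm.
FIRST(Q) = {a}
FIRST(S) = {a}
Therefore, FIRST(S) = {a}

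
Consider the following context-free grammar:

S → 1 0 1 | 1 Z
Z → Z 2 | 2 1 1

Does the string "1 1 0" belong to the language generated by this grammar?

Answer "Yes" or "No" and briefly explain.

No - no valid derivation exists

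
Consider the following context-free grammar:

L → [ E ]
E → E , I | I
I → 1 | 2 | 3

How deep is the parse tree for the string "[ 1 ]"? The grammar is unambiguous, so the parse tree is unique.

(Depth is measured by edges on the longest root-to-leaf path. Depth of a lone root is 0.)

3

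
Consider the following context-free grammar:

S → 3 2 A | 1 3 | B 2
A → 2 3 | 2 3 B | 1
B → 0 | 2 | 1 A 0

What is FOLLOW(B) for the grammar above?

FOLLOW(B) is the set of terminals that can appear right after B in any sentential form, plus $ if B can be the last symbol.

We compute FOLLOW(B) using the standard algorithm.
FOLLOW(S) starts with {$}.
FIRST(A) = {1, 2}
FIRST(B) = {0, 1, 2}
FIRST(S) = {0, 1, 2, 3}
FOLLOW(A) = {$, 0}
FOLLOW(B) = {$, 0, 2}
FOLLOW(S) = {$}
Therefore, FOLLOW(B) = {$, 0, 2}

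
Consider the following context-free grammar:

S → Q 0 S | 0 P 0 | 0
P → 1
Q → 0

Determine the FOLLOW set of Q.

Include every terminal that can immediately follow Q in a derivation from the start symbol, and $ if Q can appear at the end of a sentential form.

We compute FOLLOW(Q) using the standard algorithm.
FOLLOW(S) starts with {$}.
FIRST(P) = {1}
FIRST(Q) = {0}
FIRST(S) = {0}
FOLLOW(P) = {0}
FOLLOW(Q) = {0}
FOLLOW(S) = {$}
Therefore, FOLLOW(Q) = {0}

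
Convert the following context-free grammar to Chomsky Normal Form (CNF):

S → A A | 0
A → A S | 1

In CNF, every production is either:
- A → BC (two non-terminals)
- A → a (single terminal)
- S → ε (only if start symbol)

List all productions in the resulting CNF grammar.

S → 0; A → 1; S → A A; A → A S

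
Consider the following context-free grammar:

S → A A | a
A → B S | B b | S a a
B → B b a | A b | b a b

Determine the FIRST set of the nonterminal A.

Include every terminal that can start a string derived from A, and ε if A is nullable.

We compute FIRST(A) using the standard algorithm.
FIRST(A) = {a, b}
FIRST(B) = {a, b}
FIRST(S) = {a, b}
Therefore, FIRST(A) = {a, b}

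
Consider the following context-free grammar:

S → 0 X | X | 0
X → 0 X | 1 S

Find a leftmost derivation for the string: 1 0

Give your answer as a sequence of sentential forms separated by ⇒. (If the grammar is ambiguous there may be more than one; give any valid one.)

S ⇒ X ⇒ 1 S ⇒ 1 0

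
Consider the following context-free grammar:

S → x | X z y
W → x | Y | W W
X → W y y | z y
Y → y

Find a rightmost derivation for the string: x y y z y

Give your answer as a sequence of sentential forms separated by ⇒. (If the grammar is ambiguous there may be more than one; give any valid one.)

S ⇒ X z y ⇒ W y y z y ⇒ x y y z y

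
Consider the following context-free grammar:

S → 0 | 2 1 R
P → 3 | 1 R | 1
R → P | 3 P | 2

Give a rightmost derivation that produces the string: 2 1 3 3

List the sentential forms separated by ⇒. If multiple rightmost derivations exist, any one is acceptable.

S ⇒ 2 1 R ⇒ 2 1 3 P ⇒ 2 1 3 3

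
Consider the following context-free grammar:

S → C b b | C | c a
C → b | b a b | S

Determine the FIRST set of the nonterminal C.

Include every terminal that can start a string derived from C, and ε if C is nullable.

We compute FIRST(C) using the standard algorithm.
FIRST(C) = {b, c}
FIRST(S) = {b, c}
Therefore, FIRST(C) = {b, c}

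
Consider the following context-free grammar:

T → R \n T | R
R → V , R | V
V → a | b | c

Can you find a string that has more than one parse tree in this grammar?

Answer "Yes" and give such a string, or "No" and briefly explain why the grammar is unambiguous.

No - the grammar is unambiguous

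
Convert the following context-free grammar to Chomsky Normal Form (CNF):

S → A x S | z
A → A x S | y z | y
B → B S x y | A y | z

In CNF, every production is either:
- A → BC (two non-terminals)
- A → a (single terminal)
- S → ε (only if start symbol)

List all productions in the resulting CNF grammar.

TX → x; S → z; TY → y; TZ → z; A → y; B → z; S → A X0; X0 → TX S; A → A X1; X1 → TX S; A → TY TZ; B → B X2; X2 → S X3; X3 → TX TY; B → A TY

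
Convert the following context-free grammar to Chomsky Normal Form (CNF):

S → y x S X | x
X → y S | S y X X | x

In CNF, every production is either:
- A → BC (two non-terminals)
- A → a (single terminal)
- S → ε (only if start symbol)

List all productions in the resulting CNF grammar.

TY → y; TX → x; S → x; X → x; S → TY X0; X0 → TX X1; X1 → S X; X → TY S; X → S X2; X2 → TY X3; X3 → X X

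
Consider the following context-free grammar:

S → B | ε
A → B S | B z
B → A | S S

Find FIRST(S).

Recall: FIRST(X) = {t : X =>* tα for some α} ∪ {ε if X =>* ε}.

We compute FIRST(S) using the standard algorithm.
FIRST(A) = {z, ε}
FIRST(B) = {z, ε}
FIRST(S) = {z, ε}
Therefore, FIRST(S) = {z, ε}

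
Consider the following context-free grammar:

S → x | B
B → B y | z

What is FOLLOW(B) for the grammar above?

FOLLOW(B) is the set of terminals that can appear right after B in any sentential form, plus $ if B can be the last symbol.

We compute FOLLOW(B) using the standard algorithm.
FOLLOW(S) starts with {$}.
FIRST(B) = {z}
FIRST(S) = {x, z}
FOLLOW(B) = {$, y}
FOLLOW(S) = {$}
Therefore, FOLLOW(B) = {$, y}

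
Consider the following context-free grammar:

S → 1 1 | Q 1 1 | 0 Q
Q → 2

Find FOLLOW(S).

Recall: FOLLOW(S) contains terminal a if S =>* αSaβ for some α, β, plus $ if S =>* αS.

We compute FOLLOW(S) using the standard algorithm.
FOLLOW(S) starts with {$}.
FIRST(Q) = {2}
FIRST(S) = {0, 1, 2}
FOLLOW(Q) = {$, 1}
FOLLOW(S) = {$}
Therefore, FOLLOW(S) = {$}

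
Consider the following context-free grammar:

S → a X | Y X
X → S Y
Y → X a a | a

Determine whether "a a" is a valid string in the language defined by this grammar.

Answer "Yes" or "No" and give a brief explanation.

No - no valid derivation exists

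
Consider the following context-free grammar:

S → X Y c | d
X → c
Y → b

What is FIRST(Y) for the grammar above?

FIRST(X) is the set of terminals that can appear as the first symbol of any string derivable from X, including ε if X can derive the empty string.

We compute FIRST(Y) using the standard algorithm.
FIRST(S) = {c, d}
FIRST(X) = {c}
FIRST(Y) = {b}
Therefore, FIRST(Y) = {b}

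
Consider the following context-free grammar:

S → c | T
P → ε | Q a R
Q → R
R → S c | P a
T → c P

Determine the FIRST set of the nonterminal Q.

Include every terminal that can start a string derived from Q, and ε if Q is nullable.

We compute FIRST(Q) using the standard algorithm.
FIRST(P) = {a, c, ε}
FIRST(Q) = {a, c}
FIRST(R) = {a, c}
FIRST(S) = {c}
FIRST(T) = {c}
Therefore, FIRST(Q) = {a, c}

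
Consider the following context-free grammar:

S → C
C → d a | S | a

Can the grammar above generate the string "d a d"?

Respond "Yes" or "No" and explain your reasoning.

No - no valid derivation exists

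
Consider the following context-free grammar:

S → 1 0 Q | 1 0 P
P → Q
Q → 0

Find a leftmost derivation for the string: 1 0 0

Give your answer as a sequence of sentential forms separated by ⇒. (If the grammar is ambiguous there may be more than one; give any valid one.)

S ⇒ 1 0 P ⇒ 1 0 Q ⇒ 1 0 0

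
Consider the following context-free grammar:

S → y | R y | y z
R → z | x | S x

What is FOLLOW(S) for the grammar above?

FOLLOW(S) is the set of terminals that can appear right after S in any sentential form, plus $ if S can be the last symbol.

We compute FOLLOW(S) using the standard algorithm.
FOLLOW(S) starts with {$}.
FIRST(R) = {x, y, z}
FIRST(S) = {x, y, z}
FOLLOW(R) = {y}
FOLLOW(S) = {$, x}
Therefore, FOLLOW(S) = {$, x}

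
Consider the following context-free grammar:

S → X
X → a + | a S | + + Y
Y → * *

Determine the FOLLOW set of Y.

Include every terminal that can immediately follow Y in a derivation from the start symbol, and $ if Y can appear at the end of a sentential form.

We compute FOLLOW(Y) using the standard algorithm.
FOLLOW(S) starts with {$}.
FIRST(S) = {+, a}
FIRST(X) = {+, a}
FIRST(Y) = {*}
FOLLOW(S) = {$}
FOLLOW(X) = {$}
FOLLOW(Y) = {$}
Therefore, FOLLOW(Y) = {$}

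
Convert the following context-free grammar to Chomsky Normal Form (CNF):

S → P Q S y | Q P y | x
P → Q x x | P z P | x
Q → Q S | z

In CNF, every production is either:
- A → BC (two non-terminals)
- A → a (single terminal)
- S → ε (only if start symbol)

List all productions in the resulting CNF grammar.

TY → y; S → x; TX → x; TZ → z; P → x; Q → z; S → P X0; X0 → Q X1; X1 → S TY; S → Q X2; X2 → P TY; P → Q X3; X3 → TX TX; P → P X4; X4 → TZ P; Q → Q S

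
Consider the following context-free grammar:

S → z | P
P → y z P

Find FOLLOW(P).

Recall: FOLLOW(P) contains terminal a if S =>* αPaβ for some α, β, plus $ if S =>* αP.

We compute FOLLOW(P) using the standard algorithm.
FOLLOW(S) starts with {$}.
FIRST(P) = {y}
FIRST(S) = {y, z}
FOLLOW(P) = {$}
FOLLOW(S) = {$}
Therefore, FOLLOW(P) = {$}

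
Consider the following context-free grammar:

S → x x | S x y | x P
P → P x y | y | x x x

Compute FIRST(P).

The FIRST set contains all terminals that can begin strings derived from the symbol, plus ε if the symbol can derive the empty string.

We compute FIRST(P) using the standard algorithm.
FIRST(P) = {x, y}
FIRST(S) = {x}
Therefore, FIRST(P) = {x, y}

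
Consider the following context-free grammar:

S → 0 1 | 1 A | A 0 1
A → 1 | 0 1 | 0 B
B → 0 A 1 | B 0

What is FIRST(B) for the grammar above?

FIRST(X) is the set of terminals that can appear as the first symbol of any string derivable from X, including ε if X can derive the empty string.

We compute FIRST(B) using the standard algorithm.
FIRST(A) = {0, 1}
FIRST(B) = {0}
FIRST(S) = {0, 1}
Therefore, FIRST(B) = {0}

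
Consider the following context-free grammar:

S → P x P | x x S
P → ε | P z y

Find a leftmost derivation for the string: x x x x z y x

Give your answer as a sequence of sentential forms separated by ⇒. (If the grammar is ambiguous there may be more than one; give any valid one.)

S ⇒ x x S ⇒ x x x x S ⇒ x x x x P x P ⇒ x x x x P z y x P ⇒ x x x x z y x P ⇒ x x x x z y x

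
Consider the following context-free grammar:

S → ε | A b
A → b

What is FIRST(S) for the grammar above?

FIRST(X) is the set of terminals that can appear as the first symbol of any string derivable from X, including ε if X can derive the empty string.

We compute FIRST(S) using the standard algorithm.
FIRST(A) = {b}
FIRST(S) = {b, ε}
Therefore, FIRST(S) = {b, ε}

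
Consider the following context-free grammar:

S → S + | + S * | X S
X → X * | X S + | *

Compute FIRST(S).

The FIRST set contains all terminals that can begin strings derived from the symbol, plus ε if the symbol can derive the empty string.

We compute FIRST(S) using the standard algorithm.
FIRST(S) = {*, +}
FIRST(X) = {*}
Therefore, FIRST(S) = {*, +}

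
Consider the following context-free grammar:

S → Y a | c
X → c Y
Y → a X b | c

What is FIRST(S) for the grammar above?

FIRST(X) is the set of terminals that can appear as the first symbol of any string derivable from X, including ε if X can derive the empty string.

We compute FIRST(S) using the standard algorithm.
FIRST(S) = {a, c}
FIRST(X) = {c}
FIRST(Y) = {a, c}
Therefore, FIRST(S) = {a, c}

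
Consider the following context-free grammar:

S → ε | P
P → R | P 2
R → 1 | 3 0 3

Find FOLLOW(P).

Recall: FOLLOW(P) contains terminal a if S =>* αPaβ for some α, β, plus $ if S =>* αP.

We compute FOLLOW(P) using the standard algorithm.
FOLLOW(S) starts with {$}.
FIRST(P) = {1, 3}
FIRST(R) = {1, 3}
FIRST(S) = {1, 3, ε}
FOLLOW(P) = {$, 2}
FOLLOW(R) = {$, 2}
FOLLOW(S) = {$}
Therefore, FOLLOW(P) = {$, 2}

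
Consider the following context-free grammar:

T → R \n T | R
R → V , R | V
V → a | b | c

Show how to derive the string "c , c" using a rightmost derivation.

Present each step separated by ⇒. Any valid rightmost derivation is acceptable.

T ⇒ R ⇒ V , R ⇒ V , V ⇒ V , c ⇒ c , c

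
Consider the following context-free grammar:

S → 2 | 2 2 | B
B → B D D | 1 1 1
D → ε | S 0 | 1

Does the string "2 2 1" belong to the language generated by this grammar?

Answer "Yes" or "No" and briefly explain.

No - no valid derivation exists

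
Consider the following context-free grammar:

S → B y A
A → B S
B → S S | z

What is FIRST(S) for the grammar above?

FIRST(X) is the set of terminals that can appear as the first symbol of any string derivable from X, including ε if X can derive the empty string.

We compute FIRST(S) using the standard algorithm.
FIRST(A) = {z}
FIRST(B) = {z}
FIRST(S) = {z}
Therefore, FIRST(S) = {z}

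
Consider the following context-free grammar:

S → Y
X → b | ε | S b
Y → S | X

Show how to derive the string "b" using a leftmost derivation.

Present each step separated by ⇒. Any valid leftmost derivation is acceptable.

S ⇒ Y ⇒ X ⇒ b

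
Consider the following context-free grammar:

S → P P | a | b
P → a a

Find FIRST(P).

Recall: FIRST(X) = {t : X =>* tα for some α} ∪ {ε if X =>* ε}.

We compute FIRST(P) using the standard algorithm.
FIRST(P) = {a}
FIRST(S) = {a, b}
Therefore, FIRST(P) = {a}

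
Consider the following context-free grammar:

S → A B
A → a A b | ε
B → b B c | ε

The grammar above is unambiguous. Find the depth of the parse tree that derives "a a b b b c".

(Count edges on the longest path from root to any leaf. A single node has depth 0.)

4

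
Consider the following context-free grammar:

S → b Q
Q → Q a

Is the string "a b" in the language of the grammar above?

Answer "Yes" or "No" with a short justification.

No - no valid derivation exists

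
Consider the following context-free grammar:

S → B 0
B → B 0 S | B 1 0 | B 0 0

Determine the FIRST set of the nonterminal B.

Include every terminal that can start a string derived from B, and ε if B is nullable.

We compute FIRST(B) using the standard algorithm.
FIRST(B) = {}
FIRST(S) = {}
Therefore, FIRST(B) = {}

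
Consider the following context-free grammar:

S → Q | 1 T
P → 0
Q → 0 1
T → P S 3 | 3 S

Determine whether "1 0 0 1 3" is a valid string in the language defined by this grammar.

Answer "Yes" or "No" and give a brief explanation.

Yes - a valid derivation exists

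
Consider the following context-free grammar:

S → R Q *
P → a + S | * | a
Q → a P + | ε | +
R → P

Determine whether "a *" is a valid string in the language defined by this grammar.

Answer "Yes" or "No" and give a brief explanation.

Yes - a valid derivation exists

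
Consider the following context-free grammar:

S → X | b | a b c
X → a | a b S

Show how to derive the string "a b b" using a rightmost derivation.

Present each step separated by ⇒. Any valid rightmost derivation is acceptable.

S ⇒ X ⇒ a b S ⇒ a b b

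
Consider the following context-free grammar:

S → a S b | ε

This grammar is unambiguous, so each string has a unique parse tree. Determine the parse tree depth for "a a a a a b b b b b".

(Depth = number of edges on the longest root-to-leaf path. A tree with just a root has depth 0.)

6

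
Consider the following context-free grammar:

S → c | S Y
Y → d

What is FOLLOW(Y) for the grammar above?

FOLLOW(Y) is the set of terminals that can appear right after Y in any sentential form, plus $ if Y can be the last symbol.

We compute FOLLOW(Y) using the standard algorithm.
FOLLOW(S) starts with {$}.
FIRST(S) = {c}
FIRST(Y) = {d}
FOLLOW(S) = {$, d}
FOLLOW(Y) = {$, d}
Therefore, FOLLOW(Y) = {$, d}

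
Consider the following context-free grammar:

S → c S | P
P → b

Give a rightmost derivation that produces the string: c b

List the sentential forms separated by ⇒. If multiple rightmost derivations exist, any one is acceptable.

S ⇒ c S ⇒ c P ⇒ c b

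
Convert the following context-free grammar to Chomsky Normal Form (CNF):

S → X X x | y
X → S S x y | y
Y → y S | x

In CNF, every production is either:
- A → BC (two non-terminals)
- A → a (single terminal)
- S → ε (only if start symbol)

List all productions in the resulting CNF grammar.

TX → x; S → y; TY → y; X → y; Y → x; S → X X0; X0 → X TX; X → S X1; X1 → S X2; X2 → TX TY; Y → TY S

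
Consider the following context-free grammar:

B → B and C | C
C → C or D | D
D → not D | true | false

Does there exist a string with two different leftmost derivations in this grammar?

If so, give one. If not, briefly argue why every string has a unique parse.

No - every string in the language has a unique leftmost derivation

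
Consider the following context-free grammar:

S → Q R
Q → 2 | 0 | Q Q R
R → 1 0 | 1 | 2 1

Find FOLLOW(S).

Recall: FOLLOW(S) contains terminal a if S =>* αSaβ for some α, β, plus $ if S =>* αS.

We compute FOLLOW(S) using the standard algorithm.
FOLLOW(S) starts with {$}.
FIRST(Q) = {0, 2}
FIRST(R) = {1, 2}
FIRST(S) = {0, 2}
FOLLOW(Q) = {0, 1, 2}
FOLLOW(R) = {$, 0, 1, 2}
FOLLOW(S) = {$}
Therefore, FOLLOW(S) = {$}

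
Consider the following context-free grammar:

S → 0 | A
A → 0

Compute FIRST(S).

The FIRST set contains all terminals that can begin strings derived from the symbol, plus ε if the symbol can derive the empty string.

We compute FIRST(S) using the standard algorithm.
FIRST(A) = {0}
FIRST(S) = {0}
Therefore, FIRST(S) = {0}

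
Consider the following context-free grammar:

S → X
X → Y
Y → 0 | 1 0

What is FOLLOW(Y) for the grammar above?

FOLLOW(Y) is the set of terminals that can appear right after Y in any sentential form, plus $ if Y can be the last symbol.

We compute FOLLOW(Y) using the standard algorithm.
FOLLOW(S) starts with {$}.
FIRST(S) = {0, 1}
FIRST(X) = {0, 1}
FIRST(Y) = {0, 1}
FOLLOW(S) = {$}
FOLLOW(X) = {$}
FOLLOW(Y) = {$}
Therefore, FOLLOW(Y) = {$}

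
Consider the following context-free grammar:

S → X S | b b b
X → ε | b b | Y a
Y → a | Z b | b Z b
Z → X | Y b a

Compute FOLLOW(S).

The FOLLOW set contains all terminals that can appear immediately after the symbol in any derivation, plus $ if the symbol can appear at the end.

We compute FOLLOW(S) using the standard algorithm.
FOLLOW(S) starts with {$}.
FIRST(S) = {a, b}
FIRST(X) = {a, b, ε}
FIRST(Y) = {a, b}
FIRST(Z) = {a, b, ε}
FOLLOW(S) = {$}
FOLLOW(X) = {a, b}
FOLLOW(Y) = {a, b}
FOLLOW(Z) = {b}
Therefore, FOLLOW(S) = {$}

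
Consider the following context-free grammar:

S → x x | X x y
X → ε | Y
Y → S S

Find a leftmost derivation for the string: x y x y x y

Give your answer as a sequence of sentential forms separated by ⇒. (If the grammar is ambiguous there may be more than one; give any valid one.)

S ⇒ X x y ⇒ Y x y ⇒ S S x y ⇒ X x y S x y ⇒ x y S x y ⇒ x y X x y x y ⇒ x y x y x y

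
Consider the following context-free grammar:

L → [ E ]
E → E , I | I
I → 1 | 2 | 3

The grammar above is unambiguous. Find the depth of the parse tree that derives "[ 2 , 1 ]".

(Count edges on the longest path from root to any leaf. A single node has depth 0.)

4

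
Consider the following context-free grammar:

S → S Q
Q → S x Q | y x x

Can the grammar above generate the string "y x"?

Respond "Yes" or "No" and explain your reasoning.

No - no valid derivation exists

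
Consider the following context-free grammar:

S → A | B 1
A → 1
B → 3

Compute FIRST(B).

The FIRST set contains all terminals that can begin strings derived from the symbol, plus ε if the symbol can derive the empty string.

We compute FIRST(B) using the standard algorithm.
FIRST(A) = {1}
FIRST(B) = {3}
FIRST(S) = {1, 3}
Therefore, FIRST(B) = {3}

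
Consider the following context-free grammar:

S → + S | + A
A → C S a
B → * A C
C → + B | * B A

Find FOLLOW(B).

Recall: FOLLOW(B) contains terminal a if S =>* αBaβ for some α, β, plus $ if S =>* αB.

We compute FOLLOW(B) using the standard algorithm.
FOLLOW(S) starts with {$}.
FIRST(A) = {*, +}
FIRST(B) = {*}
FIRST(C) = {*, +}
FIRST(S) = {+}
FOLLOW(A) = {$, *, +, a}
FOLLOW(B) = {*, +}
FOLLOW(C) = {*, +}
FOLLOW(S) = {$, a}
Therefore, FOLLOW(B) = {*, +}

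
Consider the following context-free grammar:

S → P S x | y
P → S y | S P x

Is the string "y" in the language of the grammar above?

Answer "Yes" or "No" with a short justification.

Yes - a valid derivation exists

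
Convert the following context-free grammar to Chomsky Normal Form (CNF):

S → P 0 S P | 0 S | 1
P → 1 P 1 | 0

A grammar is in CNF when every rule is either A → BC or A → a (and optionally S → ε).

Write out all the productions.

T0 → 0; S → 1; T1 → 1; P → 0; S → P X0; X0 → T0 X1; X1 → S P; S → T0 S; P → T1 X2; X2 → P T1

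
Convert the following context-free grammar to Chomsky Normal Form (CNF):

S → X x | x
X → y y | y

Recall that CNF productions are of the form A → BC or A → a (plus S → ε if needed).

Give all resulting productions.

TX → x; S → x; TY → y; X → y; S → X TX; X → TY TY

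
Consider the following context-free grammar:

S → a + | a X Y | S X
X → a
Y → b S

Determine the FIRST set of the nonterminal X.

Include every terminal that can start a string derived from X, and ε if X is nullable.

We compute FIRST(X) using the standard algorithm.
FIRST(S) = {a}
FIRST(X) = {a}
FIRST(Y) = {b}
Therefore, FIRST(X) = {a}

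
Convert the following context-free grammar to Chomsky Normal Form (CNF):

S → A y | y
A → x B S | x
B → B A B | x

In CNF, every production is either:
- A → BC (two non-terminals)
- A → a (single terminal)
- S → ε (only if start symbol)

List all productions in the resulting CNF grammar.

TY → y; S → y; TX → x; A → x; B → x; S → A TY; A → TX X0; X0 → B S; B → B X1; X1 → A B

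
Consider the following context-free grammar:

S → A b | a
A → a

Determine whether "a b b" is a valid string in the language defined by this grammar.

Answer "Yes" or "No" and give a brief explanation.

No - no valid derivation exists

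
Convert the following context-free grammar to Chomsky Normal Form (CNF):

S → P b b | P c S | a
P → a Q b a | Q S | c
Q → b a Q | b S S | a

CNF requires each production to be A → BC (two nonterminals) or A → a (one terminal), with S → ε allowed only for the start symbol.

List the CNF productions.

TB → b; TC → c; S → a; TA → a; P → c; Q → a; S → P X0; X0 → TB TB; S → P X1; X1 → TC S; P → TA X2; X2 → Q X3; X3 → TB TA; P → Q S; Q → TB X4; X4 → TA Q; Q → TB X5; X5 → S S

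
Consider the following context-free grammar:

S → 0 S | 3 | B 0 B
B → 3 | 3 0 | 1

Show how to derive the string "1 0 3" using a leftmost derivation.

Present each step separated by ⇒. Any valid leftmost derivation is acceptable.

S ⇒ B 0 B ⇒ 1 0 B ⇒ 1 0 3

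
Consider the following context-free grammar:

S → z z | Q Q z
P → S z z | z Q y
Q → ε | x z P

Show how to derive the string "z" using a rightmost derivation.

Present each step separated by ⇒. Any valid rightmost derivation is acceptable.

S ⇒ Q Q z ⇒ Q z ⇒ z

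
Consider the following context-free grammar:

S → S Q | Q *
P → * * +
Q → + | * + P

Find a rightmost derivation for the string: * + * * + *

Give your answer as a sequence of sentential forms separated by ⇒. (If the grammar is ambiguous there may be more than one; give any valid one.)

S ⇒ Q * ⇒ * + P * ⇒ * + * * + *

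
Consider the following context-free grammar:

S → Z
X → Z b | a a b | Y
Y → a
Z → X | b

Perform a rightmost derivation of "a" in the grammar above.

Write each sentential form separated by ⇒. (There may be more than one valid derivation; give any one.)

S ⇒ Z ⇒ X ⇒ Y ⇒ a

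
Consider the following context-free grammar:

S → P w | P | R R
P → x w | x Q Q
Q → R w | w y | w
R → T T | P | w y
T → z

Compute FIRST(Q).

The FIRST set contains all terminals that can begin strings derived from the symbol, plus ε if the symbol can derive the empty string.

We compute FIRST(Q) using the standard algorithm.
FIRST(P) = {x}
FIRST(Q) = {w, x, z}
FIRST(R) = {w, x, z}
FIRST(S) = {w, x, z}
FIRST(T) = {z}
Therefore, FIRST(Q) = {w, x, z}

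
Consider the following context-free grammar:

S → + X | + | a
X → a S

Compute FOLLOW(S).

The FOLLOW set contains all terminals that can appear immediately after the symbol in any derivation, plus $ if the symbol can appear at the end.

We compute FOLLOW(S) using the standard algorithm.
FOLLOW(S) starts with {$}.
FIRST(S) = {+, a}
FIRST(X) = {a}
FOLLOW(S) = {$}
FOLLOW(X) = {$}
Therefore, FOLLOW(S) = {$}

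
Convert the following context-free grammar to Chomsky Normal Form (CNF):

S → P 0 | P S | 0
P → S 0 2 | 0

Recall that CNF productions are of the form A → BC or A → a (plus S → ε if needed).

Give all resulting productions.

T0 → 0; S → 0; T2 → 2; P → 0; S → P T0; S → P S; P → S X0; X0 → T0 T2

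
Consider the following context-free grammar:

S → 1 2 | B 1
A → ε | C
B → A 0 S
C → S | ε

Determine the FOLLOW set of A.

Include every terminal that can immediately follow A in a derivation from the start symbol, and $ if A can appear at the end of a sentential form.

We compute FOLLOW(A) using the standard algorithm.
FOLLOW(S) starts with {$}.
FIRST(A) = {0, 1, ε}
FIRST(B) = {0, 1}
FIRST(C) = {0, 1, ε}
FIRST(S) = {0, 1}
FOLLOW(A) = {0}
FOLLOW(B) = {1}
FOLLOW(C) = {0}
FOLLOW(S) = {$, 0, 1}
Therefore, FOLLOW(A) = {0}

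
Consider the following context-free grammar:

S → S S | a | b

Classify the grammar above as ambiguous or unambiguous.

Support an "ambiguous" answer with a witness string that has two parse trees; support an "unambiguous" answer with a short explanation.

Ambiguous - the string 'a b b a' has two distinct parse trees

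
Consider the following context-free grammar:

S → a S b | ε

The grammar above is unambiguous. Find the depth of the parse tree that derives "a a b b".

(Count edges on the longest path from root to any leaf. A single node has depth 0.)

3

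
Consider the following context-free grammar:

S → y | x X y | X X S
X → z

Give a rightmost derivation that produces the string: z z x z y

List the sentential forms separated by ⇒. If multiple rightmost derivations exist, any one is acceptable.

S ⇒ X X S ⇒ X X x X y ⇒ X X x z y ⇒ X z x z y ⇒ z z x z y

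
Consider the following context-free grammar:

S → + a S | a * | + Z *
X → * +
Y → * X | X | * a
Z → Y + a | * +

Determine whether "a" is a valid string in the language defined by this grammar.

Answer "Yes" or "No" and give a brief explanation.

No - no valid derivation exists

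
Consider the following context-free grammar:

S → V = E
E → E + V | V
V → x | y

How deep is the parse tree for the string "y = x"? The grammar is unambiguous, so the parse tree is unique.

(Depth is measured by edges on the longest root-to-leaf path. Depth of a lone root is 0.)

3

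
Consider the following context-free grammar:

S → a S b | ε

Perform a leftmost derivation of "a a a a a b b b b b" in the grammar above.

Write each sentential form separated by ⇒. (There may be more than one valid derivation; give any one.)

S ⇒ a S b ⇒ a a S b b ⇒ a a a S b b b ⇒ a a a a S b b b b ⇒ a a a a a S b b b b b ⇒ a a a a a b b b b b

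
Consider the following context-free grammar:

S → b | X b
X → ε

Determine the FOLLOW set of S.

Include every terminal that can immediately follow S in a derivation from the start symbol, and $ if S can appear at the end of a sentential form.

We compute FOLLOW(S) using the standard algorithm.
FOLLOW(S) starts with {$}.
FIRST(S) = {b}
FIRST(X) = {ε}
FOLLOW(S) = {$}
FOLLOW(X) = {b}
Therefore, FOLLOW(S) = {$}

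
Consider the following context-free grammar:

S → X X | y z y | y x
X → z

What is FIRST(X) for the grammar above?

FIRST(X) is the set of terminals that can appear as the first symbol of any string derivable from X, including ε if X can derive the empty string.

We compute FIRST(X) using the standard algorithm.
FIRST(S) = {y, z}
FIRST(X) = {z}
Therefore, FIRST(X) = {z}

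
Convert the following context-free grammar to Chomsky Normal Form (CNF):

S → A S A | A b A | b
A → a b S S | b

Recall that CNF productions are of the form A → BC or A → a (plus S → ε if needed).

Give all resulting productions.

TB → b; S → b; TA → a; A → b; S → A X0; X0 → S A; S → A X1; X1 → TB A; A → TA X2; X2 → TB X3; X3 → S S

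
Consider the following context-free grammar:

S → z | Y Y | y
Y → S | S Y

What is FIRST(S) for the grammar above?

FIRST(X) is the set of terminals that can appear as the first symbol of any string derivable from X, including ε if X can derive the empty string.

We compute FIRST(S) using the standard algorithm.
FIRST(S) = {y, z}
FIRST(Y) = {y, z}
Therefore, FIRST(S) = {y, z}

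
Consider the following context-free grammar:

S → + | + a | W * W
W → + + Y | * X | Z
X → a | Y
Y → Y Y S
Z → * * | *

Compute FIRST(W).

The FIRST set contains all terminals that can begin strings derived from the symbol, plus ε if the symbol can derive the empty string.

We compute FIRST(W) using the standard algorithm.
FIRST(S) = {*, +}
FIRST(W) = {*, +}
FIRST(X) = {a}
FIRST(Y) = {}
FIRST(Z) = {*}
Therefore, FIRST(W) = {*, +}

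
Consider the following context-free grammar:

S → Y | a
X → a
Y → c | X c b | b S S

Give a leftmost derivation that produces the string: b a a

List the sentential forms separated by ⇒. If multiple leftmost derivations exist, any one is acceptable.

S ⇒ Y ⇒ b S S ⇒ b a S ⇒ b a a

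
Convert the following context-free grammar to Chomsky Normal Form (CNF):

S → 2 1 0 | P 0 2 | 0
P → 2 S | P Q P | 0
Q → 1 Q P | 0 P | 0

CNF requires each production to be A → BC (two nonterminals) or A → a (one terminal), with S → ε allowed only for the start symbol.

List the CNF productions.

T2 → 2; T1 → 1; T0 → 0; S → 0; P → 0; Q → 0; S → T2 X0; X0 → T1 T0; S → P X1; X1 → T0 T2; P → T2 S; P → P X2; X2 → Q P; Q → T1 X3; X3 → Q P; Q → T0 P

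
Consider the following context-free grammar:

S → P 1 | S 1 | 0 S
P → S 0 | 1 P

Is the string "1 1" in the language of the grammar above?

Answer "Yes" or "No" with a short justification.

No - no valid derivation exists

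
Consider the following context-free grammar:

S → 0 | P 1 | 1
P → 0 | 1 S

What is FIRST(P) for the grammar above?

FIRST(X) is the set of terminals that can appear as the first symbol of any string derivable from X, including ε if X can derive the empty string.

We compute FIRST(P) using the standard algorithm.
FIRST(P) = {0, 1}
FIRST(S) = {0, 1}
Therefore, FIRST(P) = {0, 1}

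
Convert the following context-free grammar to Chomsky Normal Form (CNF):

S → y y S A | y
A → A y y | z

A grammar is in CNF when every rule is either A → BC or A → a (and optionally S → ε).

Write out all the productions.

TY → y; S → y; A → z; S → TY X0; X0 → TY X1; X1 → S A; A → A X2; X2 → TY TY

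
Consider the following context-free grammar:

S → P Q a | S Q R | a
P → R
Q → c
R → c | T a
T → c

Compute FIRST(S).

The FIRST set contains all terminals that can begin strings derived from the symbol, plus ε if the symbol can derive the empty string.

We compute FIRST(S) using the standard algorithm.
FIRST(P) = {c}
FIRST(Q) = {c}
FIRST(R) = {c}
FIRST(S) = {a, c}
FIRST(T) = {c}
Therefore, FIRST(S) = {a, c}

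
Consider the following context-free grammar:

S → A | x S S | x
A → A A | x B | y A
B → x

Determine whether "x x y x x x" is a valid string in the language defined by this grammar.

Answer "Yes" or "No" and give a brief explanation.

No - no valid derivation exists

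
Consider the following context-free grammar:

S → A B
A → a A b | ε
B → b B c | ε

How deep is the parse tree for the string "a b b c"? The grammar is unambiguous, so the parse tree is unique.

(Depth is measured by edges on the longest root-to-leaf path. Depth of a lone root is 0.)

3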